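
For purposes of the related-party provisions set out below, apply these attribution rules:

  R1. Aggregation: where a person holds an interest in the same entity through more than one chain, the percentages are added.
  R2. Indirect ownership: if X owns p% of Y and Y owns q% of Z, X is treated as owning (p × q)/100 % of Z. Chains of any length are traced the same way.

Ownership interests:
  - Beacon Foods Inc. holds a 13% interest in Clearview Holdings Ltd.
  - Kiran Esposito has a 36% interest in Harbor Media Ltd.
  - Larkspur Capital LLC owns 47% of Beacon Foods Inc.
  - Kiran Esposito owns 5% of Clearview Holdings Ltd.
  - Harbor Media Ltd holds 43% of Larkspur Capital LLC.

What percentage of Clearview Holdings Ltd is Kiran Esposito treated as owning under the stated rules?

5.945828%

Chain via Harbor Media Ltd → Larkspur Capital LLC → Beacon Foods Inc. (R2): 36% × 43% × 47% × 13% = 0.945828% of Clearview Holdings Ltd.
Direct interest in Clearview Holdings Ltd: 5%.
Aggregating (R1): 0.945828% + 5% = 5.945828%.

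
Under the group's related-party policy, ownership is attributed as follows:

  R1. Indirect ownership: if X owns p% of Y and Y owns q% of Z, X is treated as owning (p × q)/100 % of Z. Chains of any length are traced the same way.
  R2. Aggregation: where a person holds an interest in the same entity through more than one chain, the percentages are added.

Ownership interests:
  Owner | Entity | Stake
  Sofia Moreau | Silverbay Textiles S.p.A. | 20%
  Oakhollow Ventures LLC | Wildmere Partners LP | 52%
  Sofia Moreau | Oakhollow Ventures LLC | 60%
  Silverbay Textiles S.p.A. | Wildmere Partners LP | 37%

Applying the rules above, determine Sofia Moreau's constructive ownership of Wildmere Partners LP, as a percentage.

Chain via Oakhollow Ventures LLC (R1): 60% × 52% = 31.2% of Wildmere Partners LP.
Chain via Silverbay Textiles S.p.A. (R1): 20% × 37% = 7.4% of Wildmere Partners LP.
Aggregating (R2): 31.2% + 7.4% = 38.6%.

38.6%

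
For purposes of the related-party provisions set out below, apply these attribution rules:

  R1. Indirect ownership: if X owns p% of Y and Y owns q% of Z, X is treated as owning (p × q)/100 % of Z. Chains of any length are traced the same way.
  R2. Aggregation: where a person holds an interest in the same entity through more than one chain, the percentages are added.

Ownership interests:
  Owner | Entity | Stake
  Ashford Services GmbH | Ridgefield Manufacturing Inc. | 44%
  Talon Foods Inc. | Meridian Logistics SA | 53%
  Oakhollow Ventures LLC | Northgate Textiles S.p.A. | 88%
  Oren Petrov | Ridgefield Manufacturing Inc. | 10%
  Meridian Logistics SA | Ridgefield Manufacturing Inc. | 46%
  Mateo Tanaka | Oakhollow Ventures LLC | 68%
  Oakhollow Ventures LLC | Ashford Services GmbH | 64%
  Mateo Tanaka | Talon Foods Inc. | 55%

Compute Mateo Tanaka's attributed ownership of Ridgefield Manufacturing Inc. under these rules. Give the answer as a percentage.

32.5578%

Chain via Oakhollow Ventures LLC → Ashford Services GmbH (R1): 68% × 64% × 44% = 19.1488% of Ridgefield Manufacturing Inc.
Chain via Talon Foods Inc. → Meridian Logistics SA (R1): 55% × 53% × 46% = 13.409% of Ridgefield Manufacturing Inc.
Aggregating (R2): 19.1488% + 13.409% = 32.5578%.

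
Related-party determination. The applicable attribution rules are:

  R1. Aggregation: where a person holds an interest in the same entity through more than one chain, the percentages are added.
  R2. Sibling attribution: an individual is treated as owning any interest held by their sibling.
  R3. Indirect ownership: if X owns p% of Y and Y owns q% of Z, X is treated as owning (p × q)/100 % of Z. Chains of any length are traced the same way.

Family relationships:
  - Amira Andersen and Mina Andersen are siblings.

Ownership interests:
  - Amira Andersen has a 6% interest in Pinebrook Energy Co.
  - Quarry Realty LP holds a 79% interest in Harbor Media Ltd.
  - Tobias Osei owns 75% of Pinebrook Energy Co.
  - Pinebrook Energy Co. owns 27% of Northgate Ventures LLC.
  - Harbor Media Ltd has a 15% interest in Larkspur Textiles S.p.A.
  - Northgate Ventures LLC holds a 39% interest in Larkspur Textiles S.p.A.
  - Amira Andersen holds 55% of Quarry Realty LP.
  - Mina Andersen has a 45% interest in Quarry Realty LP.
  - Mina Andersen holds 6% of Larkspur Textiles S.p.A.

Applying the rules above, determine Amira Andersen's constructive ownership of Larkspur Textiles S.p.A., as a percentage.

18.4818%

By sibling attribution (R2), Amira Andersen is treated as also owning Mina Andersen's interest in Quarry Realty LP, giving 55% + 45% = 100%.
By sibling attribution (R2), Amira Andersen is treated as owning Mina Andersen's 6% interest in Larkspur Textiles S.p.A.
Chain via Quarry Realty LP → Harbor Media Ltd (R3): 100% × 79% × 15% = 11.85% of Larkspur Textiles S.p.A.
Chain via Pinebrook Energy Co. → Northgate Ventures LLC (R3): 6% × 27% × 39% = 0.6318% of Larkspur Textiles S.p.A.
Direct interest in Larkspur Textiles S.p.A: 6%.
Aggregating (R1): 11.85% + 0.6318% + 6% = 18.4818%.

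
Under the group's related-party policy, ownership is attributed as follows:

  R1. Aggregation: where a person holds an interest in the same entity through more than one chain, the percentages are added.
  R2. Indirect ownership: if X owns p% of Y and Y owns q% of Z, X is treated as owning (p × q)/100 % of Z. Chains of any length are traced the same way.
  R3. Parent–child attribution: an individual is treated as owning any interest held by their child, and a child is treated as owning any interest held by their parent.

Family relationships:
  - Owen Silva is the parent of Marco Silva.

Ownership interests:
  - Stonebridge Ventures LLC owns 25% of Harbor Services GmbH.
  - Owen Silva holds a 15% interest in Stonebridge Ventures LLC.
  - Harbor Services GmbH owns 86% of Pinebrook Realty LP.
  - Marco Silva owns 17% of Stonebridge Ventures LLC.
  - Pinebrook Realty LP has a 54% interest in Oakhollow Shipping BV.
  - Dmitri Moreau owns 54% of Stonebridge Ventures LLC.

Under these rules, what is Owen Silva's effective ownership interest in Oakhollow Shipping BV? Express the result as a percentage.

By parent–child attribution (R3), Owen Silva is treated as also owning Marco Silva's interest in Stonebridge Ventures LLC, giving 15% + 17% = 32%.
Chain via Stonebridge Ventures LLC → Harbor Services GmbH → Pinebrook Realty LP (R2): 32% × 25% × 86% × 54% = 3.7152% of Oakhollow Shipping BV.

3.7152%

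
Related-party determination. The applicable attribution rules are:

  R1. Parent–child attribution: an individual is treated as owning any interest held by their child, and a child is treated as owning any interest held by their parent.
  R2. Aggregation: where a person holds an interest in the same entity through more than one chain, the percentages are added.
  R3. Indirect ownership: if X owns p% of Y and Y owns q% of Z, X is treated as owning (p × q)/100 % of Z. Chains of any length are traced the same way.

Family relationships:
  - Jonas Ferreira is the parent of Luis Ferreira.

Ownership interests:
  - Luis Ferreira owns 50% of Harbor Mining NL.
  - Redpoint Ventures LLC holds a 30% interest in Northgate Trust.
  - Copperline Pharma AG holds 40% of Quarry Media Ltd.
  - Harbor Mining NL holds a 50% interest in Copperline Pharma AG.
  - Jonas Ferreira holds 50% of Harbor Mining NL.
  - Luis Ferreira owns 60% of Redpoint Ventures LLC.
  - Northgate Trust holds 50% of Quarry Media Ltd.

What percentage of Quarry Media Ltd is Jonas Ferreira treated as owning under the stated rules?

By parent–child attribution (R1), Jonas Ferreira is treated as also owning Luis Ferreira's interest in Harbor Mining NL, giving 50% + 50% = 100%.
By parent–child attribution (R1), Jonas Ferreira is treated as owning Luis Ferreira's 60% interest in Redpoint Ventures LLC.
Chain via Harbor Mining NL → Copperline Pharma AG (R3): 100% × 50% × 40% = 20% of Quarry Media Ltd.
Chain via Redpoint Ventures LLC → Northgate Trust (R3): 60% × 30% × 50% = 9% of Quarry Media Ltd.
Aggregating (R2): 20% + 9% = 29%.

29%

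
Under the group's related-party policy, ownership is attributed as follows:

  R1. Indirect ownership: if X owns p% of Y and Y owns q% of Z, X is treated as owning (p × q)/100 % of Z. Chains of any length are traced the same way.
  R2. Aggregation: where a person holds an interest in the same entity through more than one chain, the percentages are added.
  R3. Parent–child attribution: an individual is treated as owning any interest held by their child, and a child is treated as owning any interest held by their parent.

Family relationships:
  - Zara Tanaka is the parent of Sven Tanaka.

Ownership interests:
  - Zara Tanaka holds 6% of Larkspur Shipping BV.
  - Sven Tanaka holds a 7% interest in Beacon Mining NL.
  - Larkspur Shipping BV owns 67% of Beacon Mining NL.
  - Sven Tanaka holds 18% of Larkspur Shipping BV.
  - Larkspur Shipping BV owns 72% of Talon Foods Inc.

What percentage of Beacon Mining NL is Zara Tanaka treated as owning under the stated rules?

By parent–child attribution (R3), Zara Tanaka is treated as also owning Sven Tanaka's interest in Larkspur Shipping BV, giving 6% + 18% = 24%.
By parent–child attribution (R3), Zara Tanaka is treated as owning Sven Tanaka's 7% interest in Beacon Mining NL.
Chain via Larkspur Shipping BV (R1): 24% × 67% = 16.08% of Beacon Mining NL.
Direct interest in Beacon Mining NL: 7%.
Aggregating (R2): 16.08% + 7% = 23.08%.

23.08%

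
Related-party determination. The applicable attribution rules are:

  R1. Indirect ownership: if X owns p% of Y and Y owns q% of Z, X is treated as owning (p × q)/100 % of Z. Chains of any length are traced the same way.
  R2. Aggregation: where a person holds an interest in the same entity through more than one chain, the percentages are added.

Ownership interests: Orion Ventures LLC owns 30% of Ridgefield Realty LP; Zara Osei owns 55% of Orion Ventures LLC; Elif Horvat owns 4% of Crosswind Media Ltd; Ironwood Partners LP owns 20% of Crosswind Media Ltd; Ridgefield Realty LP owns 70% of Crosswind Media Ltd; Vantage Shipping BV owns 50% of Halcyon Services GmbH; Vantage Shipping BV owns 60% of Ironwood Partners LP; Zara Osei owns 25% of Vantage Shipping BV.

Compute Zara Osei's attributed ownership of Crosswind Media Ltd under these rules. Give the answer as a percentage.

Chain via Vantage Shipping BV → Ironwood Partners LP (R1): 25% × 60% × 20% = 3% of Crosswind Media Ltd.
Chain via Orion Ventures LLC → Ridgefield Realty LP (R1): 55% × 30% × 70% = 11.55% of Crosswind Media Ltd.
Aggregating (R2): 3% + 11.55% = 14.55%.

14.55%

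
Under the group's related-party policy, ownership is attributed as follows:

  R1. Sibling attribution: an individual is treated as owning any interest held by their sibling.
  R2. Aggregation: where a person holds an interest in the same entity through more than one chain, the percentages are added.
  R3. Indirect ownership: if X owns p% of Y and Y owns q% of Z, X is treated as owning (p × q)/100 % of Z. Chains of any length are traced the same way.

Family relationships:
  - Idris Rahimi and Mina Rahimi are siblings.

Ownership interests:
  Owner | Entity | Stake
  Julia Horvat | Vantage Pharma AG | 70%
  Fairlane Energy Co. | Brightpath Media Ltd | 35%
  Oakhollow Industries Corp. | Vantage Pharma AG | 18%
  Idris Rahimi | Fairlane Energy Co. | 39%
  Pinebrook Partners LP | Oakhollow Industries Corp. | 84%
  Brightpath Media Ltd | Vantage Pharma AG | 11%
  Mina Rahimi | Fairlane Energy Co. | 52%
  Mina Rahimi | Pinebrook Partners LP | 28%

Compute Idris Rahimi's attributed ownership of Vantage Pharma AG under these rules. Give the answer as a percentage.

By sibling attribution (R1), Idris Rahimi is treated as also owning Mina Rahimi's interest in Fairlane Energy Co, giving 39% + 52% = 91%.
By sibling attribution (R1), Idris Rahimi is treated as owning Mina Rahimi's 28% interest in Pinebrook Partners LP.
Chain via Fairlane Energy Co. → Brightpath Media Ltd (R3): 91% × 35% × 11% = 3.5035% of Vantage Pharma AG.
Chain via Pinebrook Partners LP → Oakhollow Industries Corp. (R3): 28% × 84% × 18% = 4.2336% of Vantage Pharma AG.
Aggregating (R2): 3.5035% + 4.2336% = 7.7371%.

7.7371%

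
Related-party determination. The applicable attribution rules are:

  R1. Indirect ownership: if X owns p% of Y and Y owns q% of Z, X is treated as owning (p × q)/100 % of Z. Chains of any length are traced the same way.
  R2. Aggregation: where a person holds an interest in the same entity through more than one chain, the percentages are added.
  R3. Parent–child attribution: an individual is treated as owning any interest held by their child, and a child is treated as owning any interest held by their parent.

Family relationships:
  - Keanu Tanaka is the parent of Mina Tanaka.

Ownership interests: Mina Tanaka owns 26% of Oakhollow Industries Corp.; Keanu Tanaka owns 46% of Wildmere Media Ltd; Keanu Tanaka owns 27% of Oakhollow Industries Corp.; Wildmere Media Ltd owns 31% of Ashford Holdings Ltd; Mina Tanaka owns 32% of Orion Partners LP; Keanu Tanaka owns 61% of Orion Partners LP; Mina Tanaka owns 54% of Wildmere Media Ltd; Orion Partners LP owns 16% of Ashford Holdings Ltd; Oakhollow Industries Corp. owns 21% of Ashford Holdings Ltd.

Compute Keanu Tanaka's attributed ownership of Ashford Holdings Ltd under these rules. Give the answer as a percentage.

By parent–child attribution (R3), Keanu Tanaka is treated as also owning Mina Tanaka's interest in Oakhollow Industries Corp, giving 27% + 26% = 53%.
By parent–child attribution (R3), Keanu Tanaka is treated as also owning Mina Tanaka's interest in Wildmere Media Ltd, giving 46% + 54% = 100%.
By parent–child attribution (R3), Keanu Tanaka is treated as also owning Mina Tanaka's interest in Orion Partners LP, giving 61% + 32% = 93%.
Chain via Oakhollow Industries Corp. (R1): 53% × 21% = 11.13% of Ashford Holdings Ltd.
Chain via Wildmere Media Ltd (R1): 100% × 31% = 31% of Ashford Holdings Ltd.
Chain via Orion Partners LP (R1): 93% × 16% = 14.88% of Ashford Holdings Ltd.
Aggregating (R2): 11.13% + 31% + 14.88% = 57.01%.

57.01%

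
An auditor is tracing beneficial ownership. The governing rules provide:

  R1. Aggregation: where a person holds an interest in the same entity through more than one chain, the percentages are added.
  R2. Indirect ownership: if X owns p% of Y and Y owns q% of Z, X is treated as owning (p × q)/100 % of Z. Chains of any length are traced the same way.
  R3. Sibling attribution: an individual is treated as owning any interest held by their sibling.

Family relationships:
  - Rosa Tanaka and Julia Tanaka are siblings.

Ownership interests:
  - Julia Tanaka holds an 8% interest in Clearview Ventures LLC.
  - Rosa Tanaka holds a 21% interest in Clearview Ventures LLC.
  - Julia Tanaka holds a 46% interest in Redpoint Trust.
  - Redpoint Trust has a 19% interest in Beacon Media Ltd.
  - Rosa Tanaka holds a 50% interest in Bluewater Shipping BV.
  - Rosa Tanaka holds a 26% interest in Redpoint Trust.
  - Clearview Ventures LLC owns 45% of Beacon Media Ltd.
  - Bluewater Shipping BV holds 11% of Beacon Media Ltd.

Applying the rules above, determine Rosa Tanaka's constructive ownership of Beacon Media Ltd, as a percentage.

By sibling attribution (R3), Rosa Tanaka is treated as also owning Julia Tanaka's interest in Redpoint Trust, giving 26% + 46% = 72%.
By sibling attribution (R3), Rosa Tanaka is treated as also owning Julia Tanaka's interest in Clearview Ventures LLC, giving 21% + 8% = 29%.
Chain via Redpoint Trust (R2): 72% × 19% = 13.68% of Beacon Media Ltd.
Chain via Bluewater Shipping BV (R2): 50% × 11% = 5.5% of Beacon Media Ltd.
Chain via Clearview Ventures LLC (R2): 29% × 45% = 13.05% of Beacon Media Ltd.
Aggregating (R1): 13.68% + 5.5% + 13.05% = 32.23%.

32.23%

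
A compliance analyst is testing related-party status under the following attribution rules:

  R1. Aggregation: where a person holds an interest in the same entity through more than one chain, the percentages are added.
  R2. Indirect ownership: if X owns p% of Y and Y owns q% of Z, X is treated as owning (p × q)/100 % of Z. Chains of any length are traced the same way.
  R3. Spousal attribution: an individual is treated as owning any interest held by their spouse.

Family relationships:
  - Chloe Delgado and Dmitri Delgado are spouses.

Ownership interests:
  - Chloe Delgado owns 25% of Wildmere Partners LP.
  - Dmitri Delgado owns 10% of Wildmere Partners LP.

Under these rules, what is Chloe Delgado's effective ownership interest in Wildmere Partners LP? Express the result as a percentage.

By spousal attribution (R3), Chloe Delgado is treated as also owning Dmitri Delgado's interest in Wildmere Partners LP, giving 25% + 10% = 35%.
Direct interest in Wildmere Partners LP: 35%.

35%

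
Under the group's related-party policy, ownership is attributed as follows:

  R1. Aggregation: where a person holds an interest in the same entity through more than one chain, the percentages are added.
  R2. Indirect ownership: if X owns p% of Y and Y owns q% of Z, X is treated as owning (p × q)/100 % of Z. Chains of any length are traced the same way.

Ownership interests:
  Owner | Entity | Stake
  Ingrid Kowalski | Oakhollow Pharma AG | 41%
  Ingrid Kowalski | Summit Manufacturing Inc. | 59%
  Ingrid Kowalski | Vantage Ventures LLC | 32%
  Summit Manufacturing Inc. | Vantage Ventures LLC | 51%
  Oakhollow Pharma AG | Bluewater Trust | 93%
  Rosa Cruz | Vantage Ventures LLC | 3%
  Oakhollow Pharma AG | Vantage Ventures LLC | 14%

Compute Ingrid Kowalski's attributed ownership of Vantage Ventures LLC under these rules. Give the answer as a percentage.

67.83%

Chain via Summit Manufacturing Inc. (R2): 59% × 51% = 30.09% of Vantage Ventures LLC.
Chain via Oakhollow Pharma AG (R2): 41% × 14% = 5.74% of Vantage Ventures LLC.
Direct interest in Vantage Ventures LLC: 32%.
Aggregating (R1): 30.09% + 5.74% + 32% = 67.83%.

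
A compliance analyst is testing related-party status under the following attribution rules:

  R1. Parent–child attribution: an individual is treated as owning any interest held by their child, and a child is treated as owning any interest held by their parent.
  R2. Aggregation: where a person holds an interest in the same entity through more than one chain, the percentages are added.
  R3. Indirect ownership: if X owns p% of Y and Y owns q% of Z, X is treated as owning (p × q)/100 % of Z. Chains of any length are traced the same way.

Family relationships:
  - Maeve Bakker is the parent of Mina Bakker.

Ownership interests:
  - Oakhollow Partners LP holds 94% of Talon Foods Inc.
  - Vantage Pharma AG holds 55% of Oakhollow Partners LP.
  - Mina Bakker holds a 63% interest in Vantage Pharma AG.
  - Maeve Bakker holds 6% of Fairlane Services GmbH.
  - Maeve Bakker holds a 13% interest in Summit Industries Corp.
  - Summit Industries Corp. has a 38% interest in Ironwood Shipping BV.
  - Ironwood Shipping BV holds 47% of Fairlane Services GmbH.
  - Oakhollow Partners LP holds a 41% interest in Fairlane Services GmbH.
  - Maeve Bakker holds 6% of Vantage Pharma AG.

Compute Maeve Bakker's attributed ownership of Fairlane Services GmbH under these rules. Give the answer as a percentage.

By parent–child attribution (R1), Maeve Bakker is treated as also owning Mina Bakker's interest in Vantage Pharma AG, giving 6% + 63% = 69%.
Chain via Vantage Pharma AG → Oakhollow Partners LP (R3): 69% × 55% × 41% = 15.5595% of Fairlane Services GmbH.
Chain via Summit Industries Corp. → Ironwood Shipping BV (R3): 13% × 38% × 47% = 2.3218% of Fairlane Services GmbH.
Direct interest in Fairlane Services GmbH: 6%.
Aggregating (R2): 15.5595% + 2.3218% + 6% = 23.8813%.

23.8813%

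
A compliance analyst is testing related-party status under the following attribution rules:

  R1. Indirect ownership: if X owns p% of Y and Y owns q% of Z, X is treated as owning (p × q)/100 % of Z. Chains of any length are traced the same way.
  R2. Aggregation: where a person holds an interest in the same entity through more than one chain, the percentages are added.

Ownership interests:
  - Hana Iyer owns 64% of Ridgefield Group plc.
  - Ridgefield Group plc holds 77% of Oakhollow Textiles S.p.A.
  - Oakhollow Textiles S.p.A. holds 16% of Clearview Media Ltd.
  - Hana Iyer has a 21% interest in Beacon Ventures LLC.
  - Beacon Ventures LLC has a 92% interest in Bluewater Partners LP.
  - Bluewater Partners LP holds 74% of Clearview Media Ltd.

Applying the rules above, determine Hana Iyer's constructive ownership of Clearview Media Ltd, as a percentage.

Chain via Ridgefield Group plc → Oakhollow Textiles S.p.A. (R1): 64% × 77% × 16% = 7.8848% of Clearview Media Ltd.
Chain via Beacon Ventures LLC → Bluewater Partners LP (R1): 21% × 92% × 74% = 14.2968% of Clearview Media Ltd.
Aggregating (R2): 7.8848% + 14.2968% = 22.1816%.

22.1816%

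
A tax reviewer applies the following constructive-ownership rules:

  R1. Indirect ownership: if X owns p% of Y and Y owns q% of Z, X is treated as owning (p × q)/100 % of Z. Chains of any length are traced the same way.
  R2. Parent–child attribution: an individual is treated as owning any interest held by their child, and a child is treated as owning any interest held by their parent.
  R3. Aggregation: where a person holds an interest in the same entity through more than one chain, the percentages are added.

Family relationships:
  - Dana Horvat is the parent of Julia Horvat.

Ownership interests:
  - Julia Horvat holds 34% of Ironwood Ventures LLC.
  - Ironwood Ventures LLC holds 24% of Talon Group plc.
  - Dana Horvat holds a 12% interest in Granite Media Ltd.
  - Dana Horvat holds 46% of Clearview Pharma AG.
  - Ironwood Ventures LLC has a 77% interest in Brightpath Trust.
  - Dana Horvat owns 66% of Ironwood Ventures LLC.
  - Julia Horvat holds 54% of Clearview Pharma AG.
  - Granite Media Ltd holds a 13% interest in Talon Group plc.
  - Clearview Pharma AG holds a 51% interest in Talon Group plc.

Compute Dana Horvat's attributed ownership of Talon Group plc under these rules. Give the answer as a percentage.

By parent–child attribution (R2), Dana Horvat is treated as also owning Julia Horvat's interest in Clearview Pharma AG, giving 46% + 54% = 100%.
By parent–child attribution (R2), Dana Horvat is treated as also owning Julia Horvat's interest in Ironwood Ventures LLC, giving 66% + 34% = 100%.
Chain via Clearview Pharma AG (R1): 100% × 51% = 51% of Talon Group plc.
Chain via Granite Media Ltd (R1): 12% × 13% = 1.56% of Talon Group plc.
Chain via Ironwood Ventures LLC (R1): 100% × 24% = 24% of Talon Group plc.
Aggregating (R3): 51% + 1.56% + 24% = 76.56%.

76.56%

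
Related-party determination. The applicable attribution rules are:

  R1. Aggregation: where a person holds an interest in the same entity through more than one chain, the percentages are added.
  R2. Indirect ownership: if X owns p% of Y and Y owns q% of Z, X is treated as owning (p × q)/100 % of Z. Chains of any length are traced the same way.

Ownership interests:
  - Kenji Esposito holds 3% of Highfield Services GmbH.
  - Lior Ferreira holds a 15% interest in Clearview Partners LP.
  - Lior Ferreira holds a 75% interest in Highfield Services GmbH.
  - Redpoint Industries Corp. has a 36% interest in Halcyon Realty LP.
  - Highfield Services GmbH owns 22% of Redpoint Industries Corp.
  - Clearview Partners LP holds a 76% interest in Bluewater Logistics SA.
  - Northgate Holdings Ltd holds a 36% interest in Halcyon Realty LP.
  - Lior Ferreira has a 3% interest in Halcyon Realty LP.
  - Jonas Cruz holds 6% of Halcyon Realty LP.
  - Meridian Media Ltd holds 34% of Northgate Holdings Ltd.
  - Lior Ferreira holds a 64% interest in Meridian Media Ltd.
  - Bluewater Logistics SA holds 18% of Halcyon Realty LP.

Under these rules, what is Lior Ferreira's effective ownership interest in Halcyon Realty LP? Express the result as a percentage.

18.8256%

Chain via Highfield Services GmbH → Redpoint Industries Corp. (R2): 75% × 22% × 36% = 5.94% of Halcyon Realty LP.
Chain via Clearview Partners LP → Bluewater Logistics SA (R2): 15% × 76% × 18% = 2.052% of Halcyon Realty LP.
Chain via Meridian Media Ltd → Northgate Holdings Ltd (R2): 64% × 34% × 36% = 7.8336% of Halcyon Realty LP.
Direct interest in Halcyon Realty LP: 3%.
Aggregating (R1): 5.94% + 2.052% + 7.8336% + 3% = 18.8256%.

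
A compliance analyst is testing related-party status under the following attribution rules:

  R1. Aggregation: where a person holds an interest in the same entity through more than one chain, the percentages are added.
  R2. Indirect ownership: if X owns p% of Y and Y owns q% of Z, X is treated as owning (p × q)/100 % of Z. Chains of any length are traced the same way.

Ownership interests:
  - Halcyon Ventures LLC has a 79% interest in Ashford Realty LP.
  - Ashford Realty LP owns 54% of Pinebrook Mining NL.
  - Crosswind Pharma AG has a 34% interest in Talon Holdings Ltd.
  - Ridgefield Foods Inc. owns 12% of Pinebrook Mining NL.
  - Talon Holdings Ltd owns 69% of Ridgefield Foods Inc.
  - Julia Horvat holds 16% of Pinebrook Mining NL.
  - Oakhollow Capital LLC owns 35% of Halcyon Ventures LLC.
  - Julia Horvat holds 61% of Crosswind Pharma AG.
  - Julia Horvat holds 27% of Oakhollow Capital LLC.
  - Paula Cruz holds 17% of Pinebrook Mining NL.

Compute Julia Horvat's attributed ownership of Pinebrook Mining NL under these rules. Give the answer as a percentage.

21.748642%

Chain via Oakhollow Capital LLC → Halcyon Ventures LLC → Ashford Realty LP (R2): 27% × 35% × 79% × 54% = 4.03137% of Pinebrook Mining NL.
Chain via Crosswind Pharma AG → Talon Holdings Ltd → Ridgefield Foods Inc. (R2): 61% × 34% × 69% × 12% = 1.717272% of Pinebrook Mining NL.
Direct interest in Pinebrook Mining NL: 16%.
Aggregating (R1): 4.03137% + 1.717272% + 16% = 21.748642%.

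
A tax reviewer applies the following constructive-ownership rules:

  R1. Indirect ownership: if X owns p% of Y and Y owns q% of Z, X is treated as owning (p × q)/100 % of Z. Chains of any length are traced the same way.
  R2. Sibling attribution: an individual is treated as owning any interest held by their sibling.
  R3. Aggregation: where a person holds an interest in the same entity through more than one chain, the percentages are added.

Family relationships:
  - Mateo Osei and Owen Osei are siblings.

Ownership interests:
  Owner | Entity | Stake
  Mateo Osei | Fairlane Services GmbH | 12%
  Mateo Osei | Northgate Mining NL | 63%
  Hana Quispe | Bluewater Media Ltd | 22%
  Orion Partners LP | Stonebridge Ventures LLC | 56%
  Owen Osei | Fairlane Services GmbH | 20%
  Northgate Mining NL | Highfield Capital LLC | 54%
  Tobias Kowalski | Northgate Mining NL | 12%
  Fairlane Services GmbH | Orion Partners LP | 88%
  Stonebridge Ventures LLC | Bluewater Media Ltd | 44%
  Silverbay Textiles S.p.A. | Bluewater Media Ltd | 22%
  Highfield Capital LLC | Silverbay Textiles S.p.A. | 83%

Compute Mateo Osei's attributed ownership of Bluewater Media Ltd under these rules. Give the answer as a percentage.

13.150676%

By sibling attribution (R2), Mateo Osei is treated as also owning Owen Osei's interest in Fairlane Services GmbH, giving 12% + 20% = 32%.
Chain via Fairlane Services GmbH → Orion Partners LP → Stonebridge Ventures LLC (R1): 32% × 88% × 56% × 44% = 6.938624% of Bluewater Media Ltd.
Chain via Northgate Mining NL → Highfield Capital LLC → Silverbay Textiles S.p.A. (R1): 63% × 54% × 83% × 22% = 6.212052% of Bluewater Media Ltd.
Aggregating (R3): 6.938624% + 6.212052% = 13.150676%.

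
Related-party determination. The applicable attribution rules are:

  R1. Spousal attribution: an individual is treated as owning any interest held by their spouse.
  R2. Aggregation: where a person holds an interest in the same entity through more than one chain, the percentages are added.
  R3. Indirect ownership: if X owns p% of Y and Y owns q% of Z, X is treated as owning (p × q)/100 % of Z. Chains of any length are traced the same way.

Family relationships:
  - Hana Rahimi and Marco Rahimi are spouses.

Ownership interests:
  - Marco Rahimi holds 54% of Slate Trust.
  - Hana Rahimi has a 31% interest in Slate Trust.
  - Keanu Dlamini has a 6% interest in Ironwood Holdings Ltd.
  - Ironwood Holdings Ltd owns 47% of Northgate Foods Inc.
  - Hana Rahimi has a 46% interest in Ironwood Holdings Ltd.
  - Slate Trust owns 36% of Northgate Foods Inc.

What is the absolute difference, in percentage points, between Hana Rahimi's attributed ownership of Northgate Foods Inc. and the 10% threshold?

By spousal attribution (R1), Hana Rahimi is treated as also owning Marco Rahimi's interest in Slate Trust, giving 31% + 54% = 85%.
Chain via Ironwood Holdings Ltd (R3): 46% × 47% = 21.62% of Northgate Foods Inc.
Chain via Slate Trust (R3): 85% × 36% = 30.6% of Northgate Foods Inc.
Aggregating (R2): 21.62% + 30.6% = 52.22%.
52.22% exceeds the 10% threshold by 42.22 percentage points.

42.22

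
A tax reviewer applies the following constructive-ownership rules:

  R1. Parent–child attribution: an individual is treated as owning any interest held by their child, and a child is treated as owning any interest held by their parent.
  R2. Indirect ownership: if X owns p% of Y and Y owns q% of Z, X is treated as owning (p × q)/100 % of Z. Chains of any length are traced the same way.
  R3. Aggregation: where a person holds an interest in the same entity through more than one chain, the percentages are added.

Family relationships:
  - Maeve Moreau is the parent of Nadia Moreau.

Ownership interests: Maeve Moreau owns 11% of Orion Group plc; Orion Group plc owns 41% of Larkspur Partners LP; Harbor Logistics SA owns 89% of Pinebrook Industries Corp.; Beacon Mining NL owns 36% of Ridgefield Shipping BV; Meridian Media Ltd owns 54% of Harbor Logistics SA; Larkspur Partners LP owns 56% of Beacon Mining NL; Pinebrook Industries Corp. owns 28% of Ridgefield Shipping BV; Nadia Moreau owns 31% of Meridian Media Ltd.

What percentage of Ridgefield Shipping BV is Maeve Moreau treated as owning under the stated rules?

By parent–child attribution (R1), Maeve Moreau is treated as owning Nadia Moreau's 31% interest in Meridian Media Ltd.
Chain via Orion Group plc → Larkspur Partners LP → Beacon Mining NL (R2): 11% × 41% × 56% × 36% = 0.909216% of Ridgefield Shipping BV.
Chain via Meridian Media Ltd → Harbor Logistics SA → Pinebrook Industries Corp. (R2): 31% × 54% × 89% × 28% = 4.171608% of Ridgefield Shipping BV.
Aggregating (R3): 0.909216% + 4.171608% = 5.080824%.

5.080824%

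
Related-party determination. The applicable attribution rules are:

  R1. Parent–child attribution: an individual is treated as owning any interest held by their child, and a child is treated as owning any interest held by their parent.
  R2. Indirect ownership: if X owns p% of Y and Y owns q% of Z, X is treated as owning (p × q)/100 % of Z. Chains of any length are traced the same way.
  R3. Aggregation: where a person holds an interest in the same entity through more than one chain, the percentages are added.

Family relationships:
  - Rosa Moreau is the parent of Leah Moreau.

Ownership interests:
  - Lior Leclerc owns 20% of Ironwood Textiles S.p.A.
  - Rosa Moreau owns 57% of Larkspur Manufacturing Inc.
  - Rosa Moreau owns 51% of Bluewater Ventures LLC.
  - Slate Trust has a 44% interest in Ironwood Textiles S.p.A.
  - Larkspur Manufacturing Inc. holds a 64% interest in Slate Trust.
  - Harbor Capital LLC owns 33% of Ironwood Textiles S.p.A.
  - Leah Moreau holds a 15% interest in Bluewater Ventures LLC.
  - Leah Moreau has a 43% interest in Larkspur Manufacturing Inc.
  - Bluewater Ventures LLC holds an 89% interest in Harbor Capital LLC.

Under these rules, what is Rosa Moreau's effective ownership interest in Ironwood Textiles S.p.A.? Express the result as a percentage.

By parent–child attribution (R1), Rosa Moreau is treated as also owning Leah Moreau's interest in Larkspur Manufacturing Inc, giving 57% + 43% = 100%.
By parent–child attribution (R1), Rosa Moreau is treated as also owning Leah Moreau's interest in Bluewater Ventures LLC, giving 51% + 15% = 66%.
Chain via Larkspur Manufacturing Inc. → Slate Trust (R2): 100% × 64% × 44% = 28.16% of Ironwood Textiles S.p.A.
Chain via Bluewater Ventures LLC → Harbor Capital LLC (R2): 66% × 89% × 33% = 19.3842% of Ironwood Textiles S.p.A.
Aggregating (R3): 28.16% + 19.3842% = 47.5442%.

47.5442%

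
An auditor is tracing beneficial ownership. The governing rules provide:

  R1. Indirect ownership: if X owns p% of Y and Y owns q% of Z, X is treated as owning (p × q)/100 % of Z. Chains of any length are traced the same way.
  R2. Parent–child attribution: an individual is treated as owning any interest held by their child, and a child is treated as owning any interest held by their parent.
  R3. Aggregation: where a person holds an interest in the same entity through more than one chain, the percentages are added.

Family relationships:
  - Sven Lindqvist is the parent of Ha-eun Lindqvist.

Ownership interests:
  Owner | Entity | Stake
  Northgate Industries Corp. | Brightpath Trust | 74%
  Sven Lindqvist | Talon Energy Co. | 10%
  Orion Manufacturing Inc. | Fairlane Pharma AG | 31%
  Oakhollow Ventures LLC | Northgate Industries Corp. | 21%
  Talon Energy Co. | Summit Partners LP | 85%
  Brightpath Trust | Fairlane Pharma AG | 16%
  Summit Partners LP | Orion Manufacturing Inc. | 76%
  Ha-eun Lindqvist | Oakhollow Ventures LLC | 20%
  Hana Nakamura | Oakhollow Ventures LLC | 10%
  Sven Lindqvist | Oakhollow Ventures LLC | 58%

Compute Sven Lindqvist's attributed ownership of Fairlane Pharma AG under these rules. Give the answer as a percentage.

3.941992%

By parent–child attribution (R2), Sven Lindqvist is treated as also owning Ha-eun Lindqvist's interest in Oakhollow Ventures LLC, giving 58% + 20% = 78%.
Chain via Talon Energy Co. → Summit Partners LP → Orion Manufacturing Inc. (R1): 10% × 85% × 76% × 31% = 2.0026% of Fairlane Pharma AG.
Chain via Oakhollow Ventures LLC → Northgate Industries Corp. → Brightpath Trust (R1): 78% × 21% × 74% × 16% = 1.939392% of Fairlane Pharma AG.
Aggregating (R3): 2.0026% + 1.939392% = 3.941992%.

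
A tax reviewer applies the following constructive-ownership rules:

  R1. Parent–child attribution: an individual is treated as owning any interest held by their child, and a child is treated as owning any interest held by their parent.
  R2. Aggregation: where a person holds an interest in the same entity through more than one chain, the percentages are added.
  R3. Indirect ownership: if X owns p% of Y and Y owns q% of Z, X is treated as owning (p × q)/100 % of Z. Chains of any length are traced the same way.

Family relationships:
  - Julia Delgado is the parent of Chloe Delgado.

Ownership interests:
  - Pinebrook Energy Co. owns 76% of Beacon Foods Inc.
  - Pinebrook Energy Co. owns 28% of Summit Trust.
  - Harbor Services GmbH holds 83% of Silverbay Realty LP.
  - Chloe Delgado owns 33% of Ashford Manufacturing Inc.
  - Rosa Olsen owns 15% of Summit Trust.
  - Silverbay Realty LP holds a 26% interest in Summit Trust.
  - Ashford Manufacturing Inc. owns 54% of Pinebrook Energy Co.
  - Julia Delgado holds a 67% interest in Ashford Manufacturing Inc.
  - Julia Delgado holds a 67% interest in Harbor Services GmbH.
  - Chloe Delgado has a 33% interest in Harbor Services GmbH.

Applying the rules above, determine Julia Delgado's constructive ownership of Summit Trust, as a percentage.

36.7%

By parent–child attribution (R1), Julia Delgado is treated as also owning Chloe Delgado's interest in Ashford Manufacturing Inc, giving 67% + 33% = 100%.
By parent–child attribution (R1), Julia Delgado is treated as also owning Chloe Delgado's interest in Harbor Services GmbH, giving 67% + 33% = 100%.
Chain via Ashford Manufacturing Inc. → Pinebrook Energy Co. (R3): 100% × 54% × 28% = 15.12% of Summit Trust.
Chain via Harbor Services GmbH → Silverbay Realty LP (R3): 100% × 83% × 26% = 21.58% of Summit Trust.
Aggregating (R2): 15.12% + 21.58% = 36.7%.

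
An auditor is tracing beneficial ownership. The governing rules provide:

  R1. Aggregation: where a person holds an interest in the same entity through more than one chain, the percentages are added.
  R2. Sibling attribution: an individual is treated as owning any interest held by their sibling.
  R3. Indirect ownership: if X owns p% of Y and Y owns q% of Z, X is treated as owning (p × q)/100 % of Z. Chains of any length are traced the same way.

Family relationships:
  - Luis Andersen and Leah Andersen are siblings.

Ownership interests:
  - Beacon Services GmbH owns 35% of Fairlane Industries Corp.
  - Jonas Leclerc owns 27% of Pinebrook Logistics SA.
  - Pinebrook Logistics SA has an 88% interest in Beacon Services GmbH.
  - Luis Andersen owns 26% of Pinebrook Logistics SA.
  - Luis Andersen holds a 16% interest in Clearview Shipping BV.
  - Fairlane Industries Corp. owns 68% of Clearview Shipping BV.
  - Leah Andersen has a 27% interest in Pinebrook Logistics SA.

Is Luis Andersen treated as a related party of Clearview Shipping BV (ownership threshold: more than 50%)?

By sibling attribution (R2), Luis Andersen is treated as also owning Leah Andersen's interest in Pinebrook Logistics SA, giving 26% + 27% = 53%.
Chain via Pinebrook Logistics SA → Beacon Services GmbH → Fairlane Industries Corp. (R3): 53% × 88% × 35% × 68% = 11.10032% of Clearview Shipping BV.
Direct interest in Clearview Shipping BV: 16%.
Aggregating (R1): 11.10032% + 16% = 27.10032%.
27.10032% does not exceed the 50% threshold, so Luis is not a related party to Clearview Shipping BV.

No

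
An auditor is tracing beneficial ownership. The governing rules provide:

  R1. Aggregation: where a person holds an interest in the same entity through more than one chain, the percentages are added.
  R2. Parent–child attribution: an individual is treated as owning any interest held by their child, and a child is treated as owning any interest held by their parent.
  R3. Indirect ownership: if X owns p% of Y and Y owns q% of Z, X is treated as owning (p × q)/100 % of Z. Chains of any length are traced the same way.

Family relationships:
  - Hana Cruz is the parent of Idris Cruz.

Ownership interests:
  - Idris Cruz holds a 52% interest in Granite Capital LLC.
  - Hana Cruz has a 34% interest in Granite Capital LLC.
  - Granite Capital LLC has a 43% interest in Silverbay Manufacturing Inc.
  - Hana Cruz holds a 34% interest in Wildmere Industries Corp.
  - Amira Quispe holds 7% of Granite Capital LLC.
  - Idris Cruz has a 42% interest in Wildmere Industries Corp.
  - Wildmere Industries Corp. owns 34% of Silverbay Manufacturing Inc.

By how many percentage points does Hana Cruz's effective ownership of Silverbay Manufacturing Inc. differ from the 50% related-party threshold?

12.82

By parent–child attribution (R2), Hana Cruz is treated as also owning Idris Cruz's interest in Wildmere Industries Corp, giving 34% + 42% = 76%.
By parent–child attribution (R2), Hana Cruz is treated as also owning Idris Cruz's interest in Granite Capital LLC, giving 34% + 52% = 86%.
Chain via Wildmere Industries Corp. (R3): 76% × 34% = 25.84% of Silverbay Manufacturing Inc.
Chain via Granite Capital LLC (R3): 86% × 43% = 36.98% of Silverbay Manufacturing Inc.
Aggregating (R1): 25.84% + 36.98% = 62.82%.
62.82% exceeds the 50% threshold by 12.82 percentage points.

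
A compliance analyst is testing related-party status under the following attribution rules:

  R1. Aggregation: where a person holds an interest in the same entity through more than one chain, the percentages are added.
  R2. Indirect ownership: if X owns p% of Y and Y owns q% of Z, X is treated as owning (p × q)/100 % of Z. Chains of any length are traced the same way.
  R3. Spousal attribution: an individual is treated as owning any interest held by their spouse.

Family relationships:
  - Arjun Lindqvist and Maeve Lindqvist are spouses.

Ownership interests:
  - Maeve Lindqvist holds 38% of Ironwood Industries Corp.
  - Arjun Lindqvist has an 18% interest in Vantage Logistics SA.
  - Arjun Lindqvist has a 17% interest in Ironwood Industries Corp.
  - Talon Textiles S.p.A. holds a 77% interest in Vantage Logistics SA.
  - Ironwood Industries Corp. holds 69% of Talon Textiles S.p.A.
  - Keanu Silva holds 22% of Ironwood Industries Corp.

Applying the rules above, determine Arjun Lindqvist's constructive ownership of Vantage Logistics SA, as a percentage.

By spousal attribution (R3), Arjun Lindqvist is treated as also owning Maeve Lindqvist's interest in Ironwood Industries Corp, giving 17% + 38% = 55%.
Chain via Ironwood Industries Corp. → Talon Textiles S.p.A. (R2): 55% × 69% × 77% = 29.2215% of Vantage Logistics SA.
Direct interest in Vantage Logistics SA: 18%.
Aggregating (R1): 29.2215% + 18% = 47.2215%.

47.2215%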